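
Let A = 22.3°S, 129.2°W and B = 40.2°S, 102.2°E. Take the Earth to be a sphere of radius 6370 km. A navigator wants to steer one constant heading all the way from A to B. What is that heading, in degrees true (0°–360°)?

260.7°

Δψ = ln[tan(π/4+φ₂/2)/tan(π/4+φ₁/2)] = -0.3680
Δλ = -2.2445 rad (taken the short way round)
course = atan2(Δλ, Δψ) = 260.69°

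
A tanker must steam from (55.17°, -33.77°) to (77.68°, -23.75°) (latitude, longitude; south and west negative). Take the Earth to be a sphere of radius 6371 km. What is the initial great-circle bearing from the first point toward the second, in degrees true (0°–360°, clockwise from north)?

5.5°

θ = atan2( sin Δλ·cos φ₂ ,  cos φ₁ sin φ₂ − sin φ₁ cos φ₂ cos Δλ )
  = atan2(+0.0371, +0.3855) = 5.50°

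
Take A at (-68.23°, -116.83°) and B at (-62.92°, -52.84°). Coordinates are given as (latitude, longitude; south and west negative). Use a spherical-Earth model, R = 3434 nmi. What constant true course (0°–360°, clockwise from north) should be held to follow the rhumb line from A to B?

78.6°

Δψ = ln[tan(π/4+φ₂/2)/tan(π/4+φ₁/2)] = +0.2250
Δλ = +1.1168 rad (taken the short way round)
course = atan2(Δλ, Δψ) = 78.61°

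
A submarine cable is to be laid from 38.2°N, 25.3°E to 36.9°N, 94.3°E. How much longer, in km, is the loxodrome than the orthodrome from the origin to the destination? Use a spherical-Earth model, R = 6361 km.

149 km

Great circle: cos σ = sin φ₁ sin φ₂ + cos φ₁ cos φ₂ cos Δλ,  σ = 0.9316 rad → d_gc = 5926.2 km
Rhumb line: Δψ = -0.0286, q = Δφ/Δψ = 0.7928, d_rh = R√(Δφ²+q²Δλ²) = 6074.8 km
Excess = 6074.8 − 5926.2 = 148.6 ≈ 149 km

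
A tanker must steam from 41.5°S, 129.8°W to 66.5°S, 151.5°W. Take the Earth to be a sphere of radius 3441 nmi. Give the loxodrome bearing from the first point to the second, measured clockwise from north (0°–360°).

206.1°

Meridional parts: M(φ₁)=-0.7975, M(φ₂)=-1.5702 → ΔM = -0.7727;  Δλ = -0.3787 rad
tan C = Δλ / ΔM = +0.4901 → C = 206.11°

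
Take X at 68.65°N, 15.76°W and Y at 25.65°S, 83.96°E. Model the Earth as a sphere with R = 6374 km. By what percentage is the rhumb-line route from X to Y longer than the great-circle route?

3.8%

Great circle: σ = 2.0472 rad → d_gc = Rσ = 13048.8 km
Rhumb: Δφ = -1.6458, Δλ = +1.7404, Δψ = -2.1321, q = Δφ/Δψ = 0.7719 → d_rh = R√(Δφ²+q²Δλ²) = 13542.1 km
Excess = (13542.1 − 13048.8) / 13048.8 = 493.3 / 13048.8 = 3.78% ≈ 3.8%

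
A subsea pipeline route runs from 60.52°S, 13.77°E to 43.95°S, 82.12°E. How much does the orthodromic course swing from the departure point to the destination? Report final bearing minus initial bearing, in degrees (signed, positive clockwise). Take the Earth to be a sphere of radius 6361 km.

-57.0°

At departure: θ₁ = atan2(sin Δλ cos φ₂, cos φ₁ sin φ₂ − sin φ₁ cos φ₂ cos Δλ) = 99.36°
At arrival: θ₂ = atan2(sin Δλ cos φ₁, −cos φ₂ sin φ₁ + sin φ₂ cos φ₁ cos Δλ) = 42.41°
Δθ = θ₂ − θ₁ = -57.0°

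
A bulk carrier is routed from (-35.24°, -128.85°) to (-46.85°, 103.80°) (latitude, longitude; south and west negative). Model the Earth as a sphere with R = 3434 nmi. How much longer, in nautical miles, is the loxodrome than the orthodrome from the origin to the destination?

662 nmi

Great circle: cos σ = sin φ₁ sin φ₂ + cos φ₁ cos φ₂ cos Δλ,  σ = 1.4886 rad → d_gc = 5111.9 nmi
Rhumb line: Δψ = -0.2698, q = Δφ/Δψ = 0.7509, d_rh = R√(Δφ²+q²Δλ²) = 5773.7 nmi
Excess = 5773.7 − 5111.9 = 661.8 ≈ 662 nmi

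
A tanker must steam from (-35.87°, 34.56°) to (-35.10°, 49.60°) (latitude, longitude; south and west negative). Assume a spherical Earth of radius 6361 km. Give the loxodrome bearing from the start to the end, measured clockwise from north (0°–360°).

Δψ = ln[tan(π/4+φ₂/2)/tan(π/4+φ₁/2)] = +0.0165
Δλ = +0.2625 rad (taken the short way round)
course = atan2(Δλ, Δψ) = 86.40°

86.4°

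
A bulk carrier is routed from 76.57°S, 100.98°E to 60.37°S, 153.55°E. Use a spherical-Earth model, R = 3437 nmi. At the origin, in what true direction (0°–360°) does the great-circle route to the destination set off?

77.0°

N = sin Δλ·cos φ₂ = +0.3926;  D = cos φ₁ sin φ₂ − sin φ₁ cos φ₂ cos Δλ = +0.0904
initial course = atan2(N, D) = 77.03°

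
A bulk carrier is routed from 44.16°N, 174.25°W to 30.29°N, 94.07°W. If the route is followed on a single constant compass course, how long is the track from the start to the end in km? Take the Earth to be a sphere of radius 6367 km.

7224 km

Δψ = ln[tan(π/4+φ₂/2)/tan(π/4+φ₁/2)] = -0.3056;  Δφ = -0.2421 rad,  Δλ = +1.3994 rad
q = Δφ/Δψ = 0.7921
d = R·√(Δφ² + q²Δλ²) = 6367·1.13454 = 7224 km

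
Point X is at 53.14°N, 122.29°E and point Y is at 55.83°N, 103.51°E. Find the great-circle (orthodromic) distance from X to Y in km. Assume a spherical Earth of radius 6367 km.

1244 km

cos σ = sin φ₁ sin φ₂ + cos φ₁ cos φ₂ cos Δλ
      = sin(53.14°)sin(55.83°) + cos(53.14°)cos(55.83°)cos(-18.78°) = 0.9810
σ = 11.198° → d = Rσ = 6367·0.19544 = 1244 km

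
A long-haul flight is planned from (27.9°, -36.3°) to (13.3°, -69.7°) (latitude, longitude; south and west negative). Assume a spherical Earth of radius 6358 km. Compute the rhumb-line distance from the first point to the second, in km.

Rhumb course C = atan2(Δλ, Δψ) with Δψ = ln[tan(π/4+φ₂/2)/tan(π/4+φ₁/2)] = -0.2732, Δλ = -0.5829 → C = 244.89°
d = R·|Δφ| / |cos C| = 6358·0.25482 / 0.42433 = 3818 km

3818 km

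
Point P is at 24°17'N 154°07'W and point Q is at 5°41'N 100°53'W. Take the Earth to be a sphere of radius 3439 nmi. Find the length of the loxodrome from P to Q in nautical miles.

Rhumb course C = atan2(Δλ, Δψ) with Δψ = ln[tan(π/4+φ₂/2)/tan(π/4+φ₁/2)] = -0.3378, Δλ = +0.9291 → C = 109.98°
d = R·|Δφ| / |cos C| = 3439·0.32463 / 0.34166 = 3268 nmi

3268 nmi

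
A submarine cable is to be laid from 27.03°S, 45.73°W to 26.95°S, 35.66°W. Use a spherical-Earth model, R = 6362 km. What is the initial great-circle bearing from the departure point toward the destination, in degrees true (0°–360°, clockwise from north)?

91.8°

θ = atan2( sin Δλ·cos φ₂ ,  cos φ₁ sin φ₂ − sin φ₁ cos φ₂ cos Δλ )
  = atan2(+0.1559, -0.0048) = 91.78°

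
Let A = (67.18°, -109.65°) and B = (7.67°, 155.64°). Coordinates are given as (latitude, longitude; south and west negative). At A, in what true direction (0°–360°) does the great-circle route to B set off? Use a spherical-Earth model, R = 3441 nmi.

277.3°

N = sin Δλ·cos φ₂ = -0.9877;  D = cos φ₁ sin φ₂ − sin φ₁ cos φ₂ cos Δλ = +0.1268
initial course = atan2(N, D) = 277.31°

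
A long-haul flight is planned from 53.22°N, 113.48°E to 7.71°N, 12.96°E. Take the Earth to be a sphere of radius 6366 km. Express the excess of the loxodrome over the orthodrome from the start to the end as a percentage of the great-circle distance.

Great circle: σ = 1.5717 rad → d_gc = Rσ = 10005.3 km
Rhumb: Δφ = -0.7943, Δλ = -1.7544, Δψ = -0.9663, q = Δφ/Δψ = 0.8220 → d_rh = R√(Δφ²+q²Δλ²) = 10481.3 km
Excess = (10481.3 − 10005.3) / 10005.3 = 476.0 / 10005.3 = 4.76% ≈ 4.8%

4.8%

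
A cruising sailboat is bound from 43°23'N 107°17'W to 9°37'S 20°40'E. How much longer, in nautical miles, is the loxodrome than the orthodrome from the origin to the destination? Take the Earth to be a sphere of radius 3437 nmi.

288 nmi

Great circle: cos σ = sin φ₁ sin φ₂ + cos φ₁ cos φ₂ cos Δλ,  σ = 2.1597 rad → d_gc = 7422.7 nmi
Rhumb line: Δψ = -1.0107, q = Δφ/Δψ = 0.9153, d_rh = R√(Δφ²+q²Δλ²) = 7711.0 nmi
Excess = 7711.0 − 7422.7 = 288.3 ≈ 288 nmi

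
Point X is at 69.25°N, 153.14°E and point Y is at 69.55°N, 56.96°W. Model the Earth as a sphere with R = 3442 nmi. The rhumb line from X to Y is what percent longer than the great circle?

32.8%

Great circle: σ = 0.6934 rad → d_gc = Rσ = 2386.5 nmi
Rhumb: Δφ = +0.0052, Δλ = +2.6162, Δψ = +0.0149, q = Δφ/Δψ = 0.3518 → d_rh = R√(Δφ²+q²Δλ²) = 3168.4 nmi
Excess = (3168.4 − 2386.5) / 2386.5 = 781.9 / 2386.5 = 32.76% ≈ 32.8%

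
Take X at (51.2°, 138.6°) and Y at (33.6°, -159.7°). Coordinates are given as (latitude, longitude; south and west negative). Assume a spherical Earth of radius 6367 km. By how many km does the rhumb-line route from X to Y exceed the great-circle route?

Great circle: cos σ = sin φ₁ sin φ₂ + cos φ₁ cos φ₂ cos Δλ,  σ = 0.8248 rad → d_gc = 5251.4 km
Rhumb line: Δψ = -0.4204, q = Δφ/Δψ = 0.7306, d_rh = R√(Δφ²+q²Δλ²) = 5377.8 km
Excess = 5377.8 − 5251.4 = 126.4 ≈ 126 km

126 km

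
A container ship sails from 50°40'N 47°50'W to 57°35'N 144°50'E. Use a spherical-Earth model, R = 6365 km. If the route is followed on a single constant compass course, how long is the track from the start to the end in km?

10889 km

Δψ = ln[tan(π/4+φ₂/2)/tan(π/4+φ₁/2)] = +0.2066;  Δφ = +0.1207 rad,  Δλ = -2.9205 rad
q = Δφ/Δψ = 0.5843
d = R·√(Δφ² + q²Δλ²) = 6365·1.71072 = 10889 km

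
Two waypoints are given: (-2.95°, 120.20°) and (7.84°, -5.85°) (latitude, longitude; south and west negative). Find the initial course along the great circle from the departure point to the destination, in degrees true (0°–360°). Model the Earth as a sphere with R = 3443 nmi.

N = sin Δλ·cos φ₂ = -0.8009;  D = cos φ₁ sin φ₂ − sin φ₁ cos φ₂ cos Δλ = +0.1062
initial course = atan2(N, D) = 277.55°

277.6°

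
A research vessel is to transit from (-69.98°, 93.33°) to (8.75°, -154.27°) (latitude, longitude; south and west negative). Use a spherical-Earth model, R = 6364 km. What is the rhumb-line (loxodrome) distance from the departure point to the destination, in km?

12612 km

Δψ = ln[tan(π/4+φ₂/2)/tan(π/4+φ₁/2)] = +1.8877;  Δφ = +1.3741 rad,  Δλ = +1.9618 rad
q = Δφ/Δψ = 0.7279
d = R·√(Δφ² + q²Δλ²) = 6364·1.98174 = 12612 km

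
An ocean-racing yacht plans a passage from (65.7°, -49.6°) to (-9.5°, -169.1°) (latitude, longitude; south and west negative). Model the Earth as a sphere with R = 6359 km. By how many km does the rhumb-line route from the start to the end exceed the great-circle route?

Great circle: cos σ = sin φ₁ sin φ₂ + cos φ₁ cos φ₂ cos Δλ,  σ = 1.9287 rad → d_gc = 12264.4 km
Rhumb line: Δψ = -1.7023, q = Δφ/Δψ = 0.7710, d_rh = R√(Δφ²+q²Δλ²) = 13199.2 km
Excess = 13199.2 − 12264.4 = 934.8 ≈ 935 km

935 km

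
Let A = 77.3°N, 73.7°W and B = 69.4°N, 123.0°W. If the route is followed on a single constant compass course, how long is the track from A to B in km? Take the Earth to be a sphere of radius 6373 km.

1775 km

Rhumb course C = atan2(Δλ, Δψ) with Δψ = ln[tan(π/4+φ₂/2)/tan(π/4+φ₁/2)] = -0.4904, Δλ = -0.8604 → C = 240.32°
d = R·|Δφ| / |cos C| = 6373·0.13788 / 0.49519 = 1775 km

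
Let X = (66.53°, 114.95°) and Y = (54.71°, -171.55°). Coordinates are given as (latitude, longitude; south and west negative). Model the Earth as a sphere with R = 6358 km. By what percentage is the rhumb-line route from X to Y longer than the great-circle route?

Great circle: σ = 0.6197 rad → d_gc = Rσ = 3940.0 km
Rhumb: Δφ = -0.2063, Δλ = +1.2828, Δψ = -0.4261, q = Δφ/Δψ = 0.4842 → d_rh = R√(Δφ²+q²Δλ²) = 4161.1 km
Excess = (4161.1 − 3940.0) / 3940.0 = 221.1 / 3940.0 = 5.61% ≈ 5.6%

5.6%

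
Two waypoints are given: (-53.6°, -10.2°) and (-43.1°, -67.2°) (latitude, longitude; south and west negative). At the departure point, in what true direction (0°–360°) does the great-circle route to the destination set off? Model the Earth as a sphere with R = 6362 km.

θ = atan2( sin Δλ·cos φ₂ ,  cos φ₁ sin φ₂ − sin φ₁ cos φ₂ cos Δλ )
  = atan2(-0.6124, -0.0854) = 262.06°

262.1°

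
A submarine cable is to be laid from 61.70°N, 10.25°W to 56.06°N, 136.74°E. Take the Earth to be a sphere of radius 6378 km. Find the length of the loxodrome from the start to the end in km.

Δψ = ln[tan(π/4+φ₂/2)/tan(π/4+φ₁/2)] = -0.1910;  Δφ = -0.0984 rad,  Δλ = +2.5655 rad
q = Δφ/Δψ = 0.5155
d = R·√(Δφ² + q²Δλ²) = 6378·1.32609 = 8458 km

8458 km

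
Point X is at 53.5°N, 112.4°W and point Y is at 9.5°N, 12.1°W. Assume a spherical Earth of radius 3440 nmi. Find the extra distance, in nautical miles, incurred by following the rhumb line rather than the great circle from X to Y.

Great circle: cos σ = sin φ₁ sin φ₂ + cos φ₁ cos φ₂ cos Δλ,  σ = 1.5430 rad → d_gc = 5308.0 nmi
Rhumb line: Δψ = -0.9428, q = Δφ/Δψ = 0.8145, d_rh = R√(Δφ²+q²Δλ²) = 5571.0 nmi
Excess = 5571.0 − 5308.0 = 263.0 ≈ 263 nmi

263 nmi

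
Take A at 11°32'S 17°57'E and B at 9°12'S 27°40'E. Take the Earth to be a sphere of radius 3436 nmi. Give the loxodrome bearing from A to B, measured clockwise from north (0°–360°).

76.3°

Δψ = ln[tan(π/4+φ₂/2)/tan(π/4+φ₁/2)] = +0.0414
Δλ = +0.1696 rad (taken the short way round)
course = atan2(Δλ, Δψ) = 76.28°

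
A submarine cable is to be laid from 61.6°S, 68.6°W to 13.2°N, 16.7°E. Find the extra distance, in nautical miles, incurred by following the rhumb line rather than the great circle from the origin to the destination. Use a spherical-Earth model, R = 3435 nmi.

156 nmi

Great circle: cos σ = sin φ₁ sin φ₂ + cos φ₁ cos φ₂ cos Δλ,  σ = 1.7345 rad → d_gc = 5957.8 nmi
Rhumb line: Δψ = +1.6067, q = Δφ/Δψ = 0.8126, d_rh = R√(Δφ²+q²Δλ²) = 6113.7 nmi
Excess = 6113.7 − 5957.8 = 155.9 ≈ 156 nmi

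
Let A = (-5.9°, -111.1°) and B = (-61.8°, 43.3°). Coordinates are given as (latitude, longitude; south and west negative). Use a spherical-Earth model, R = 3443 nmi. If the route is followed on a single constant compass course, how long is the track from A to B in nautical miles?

7837 nmi

Δψ = ln[tan(π/4+φ₂/2)/tan(π/4+φ₁/2)] = -1.2784;  Δφ = -0.9756 rad,  Δλ = +2.6948 rad
q = Δφ/Δψ = 0.7632
d = R·√(Δφ² + q²Δλ²) = 3443·2.27625 = 7837 nmi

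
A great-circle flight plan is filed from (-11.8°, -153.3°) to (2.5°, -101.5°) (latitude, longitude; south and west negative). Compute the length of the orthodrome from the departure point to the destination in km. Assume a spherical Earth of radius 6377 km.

5946 km

cos σ = sin φ₁ sin φ₂ + cos φ₁ cos φ₂ cos Δλ
      = sin(-11.80°)sin(2.50°) + cos(-11.80°)cos(2.50°)cos(51.80°) = 0.5958
σ = 53.427° → d = Rσ = 6377·0.93248 = 5946 km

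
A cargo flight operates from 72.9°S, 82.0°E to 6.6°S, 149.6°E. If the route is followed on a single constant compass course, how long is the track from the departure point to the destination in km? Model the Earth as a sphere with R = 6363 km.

Rhumb course C = atan2(Δλ, Δψ) with Δψ = ln[tan(π/4+φ₂/2)/tan(π/4+φ₁/2)] = +1.7794, Δλ = +1.1798 → C = 33.55°
d = R·|Δφ| / |cos C| = 6363·1.15715 / 0.83343 = 8834 km

8834 km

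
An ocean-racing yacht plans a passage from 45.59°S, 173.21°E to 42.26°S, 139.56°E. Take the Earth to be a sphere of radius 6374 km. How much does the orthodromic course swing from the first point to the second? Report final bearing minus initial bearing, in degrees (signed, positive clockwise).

+23.7°

Initial bearing θ₁ = atan2(sin Δλ cos φ₂, cos φ₁ sin φ₂ − sin φ₁ cos φ₂ cos Δλ) = 265.75°
Final bearing θ₂ = (initial bearing from the destination back to the start) + 180° = 289.45°
Δθ = θ₂ − θ₁ = +23.7°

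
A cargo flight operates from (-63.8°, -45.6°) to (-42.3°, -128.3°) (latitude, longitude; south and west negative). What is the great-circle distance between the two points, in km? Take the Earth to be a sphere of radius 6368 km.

Haversine: a = sin²(Δφ/2)+cos φ₁ cos φ₂ sin²(Δλ/2) = 0.17732;  σ = 2·atan2(√a,√(1−a))
σ = 49.807° → d = Rσ = 6368·0.86930 = 5536 km

5536 km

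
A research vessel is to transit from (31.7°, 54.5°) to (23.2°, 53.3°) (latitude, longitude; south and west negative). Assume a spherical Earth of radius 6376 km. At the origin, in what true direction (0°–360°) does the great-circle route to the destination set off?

θ = atan2( sin Δλ·cos φ₂ ,  cos φ₁ sin φ₂ − sin φ₁ cos φ₂ cos Δλ )
  = atan2(-0.0192, -0.1477) = 187.43°

187.4°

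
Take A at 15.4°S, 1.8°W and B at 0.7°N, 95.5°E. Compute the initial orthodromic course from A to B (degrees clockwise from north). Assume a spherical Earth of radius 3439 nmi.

N = sin Δλ·cos φ₂ = +0.9918;  D = cos φ₁ sin φ₂ − sin φ₁ cos φ₂ cos Δλ = -0.0220
initial course = atan2(N, D) = 91.27°

91.3°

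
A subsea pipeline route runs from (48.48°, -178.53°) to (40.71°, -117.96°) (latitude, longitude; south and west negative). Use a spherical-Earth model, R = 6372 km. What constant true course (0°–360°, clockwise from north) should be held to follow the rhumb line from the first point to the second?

Δψ = ln[tan(π/4+φ₂/2)/tan(π/4+φ₁/2)] = -0.1909
Δλ = +1.0571 rad (taken the short way round)
course = atan2(Δλ, Δψ) = 100.23°

100.2°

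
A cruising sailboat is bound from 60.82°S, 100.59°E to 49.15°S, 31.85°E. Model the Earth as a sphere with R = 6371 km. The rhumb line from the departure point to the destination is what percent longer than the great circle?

4.3%

Great circle: σ = 0.6824 rad → d_gc = Rσ = 4347.6 km
Rhumb: Δφ = +0.2037, Δλ = -1.1997, Δψ = +0.3581, q = Δφ/Δψ = 0.5687 → d_rh = R√(Δφ²+q²Δλ²) = 4536.6 km
Excess = (4536.6 − 4347.6) / 4347.6 = 189.0 / 4347.6 = 4.347% ≈ 4.3%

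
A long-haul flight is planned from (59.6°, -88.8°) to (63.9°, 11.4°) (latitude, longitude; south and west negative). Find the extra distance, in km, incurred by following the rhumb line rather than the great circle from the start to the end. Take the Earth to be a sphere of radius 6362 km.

539 km

Great circle: cos σ = sin φ₁ sin φ₂ + cos φ₁ cos φ₂ cos Δλ,  σ = 0.7449 rad → d_gc = 4739.2 km
Rhumb line: Δψ = +0.1589, q = Δφ/Δψ = 0.4724, d_rh = R√(Δφ²+q²Δλ²) = 5278.0 km
Excess = 5278.0 − 4739.2 = 538.8 ≈ 539 km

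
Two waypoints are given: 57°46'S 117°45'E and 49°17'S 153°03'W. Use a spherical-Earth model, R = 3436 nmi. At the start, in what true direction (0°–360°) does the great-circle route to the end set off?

121.3°

θ = atan2( sin Δλ·cos φ₂ ,  cos φ₁ sin φ₂ − sin φ₁ cos φ₂ cos Δλ )
  = atan2(+0.6523, -0.3966) = 121.30°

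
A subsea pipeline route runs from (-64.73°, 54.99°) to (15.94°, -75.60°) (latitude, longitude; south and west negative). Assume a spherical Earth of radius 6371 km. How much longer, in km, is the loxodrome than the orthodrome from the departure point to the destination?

1130 km

Great circle: cos σ = sin φ₁ sin φ₂ + cos φ₁ cos φ₂ cos Δλ,  σ = 2.1123 rad → d_gc = 13457.4 km
Rhumb line: Δψ = +1.7772, q = Δφ/Δψ = 0.7922, d_rh = R√(Δφ²+q²Δλ²) = 14587.7 km
Excess = 14587.7 − 13457.4 = 1130.3 ≈ 1130 km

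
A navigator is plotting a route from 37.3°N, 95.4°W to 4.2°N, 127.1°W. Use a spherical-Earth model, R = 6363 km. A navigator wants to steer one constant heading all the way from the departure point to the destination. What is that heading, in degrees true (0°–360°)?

221.3°

Δψ = ln[tan(π/4+φ₂/2)/tan(π/4+φ₁/2)] = -0.6292
Δλ = -0.5533 rad (taken the short way round)
course = atan2(Δλ, Δψ) = 221.33°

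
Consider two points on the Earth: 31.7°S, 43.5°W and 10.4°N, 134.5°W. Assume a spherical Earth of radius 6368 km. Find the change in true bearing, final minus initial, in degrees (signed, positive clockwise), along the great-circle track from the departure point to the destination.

At departure: θ₁ = atan2(sin Δλ cos φ₂, cos φ₁ sin φ₂ − sin φ₁ cos φ₂ cos Δλ) = 278.36°
At arrival: θ₂ = atan2(sin Δλ cos φ₁, −cos φ₂ sin φ₁ + sin φ₂ cos φ₁ cos Δλ) = 301.15°
Δθ = θ₂ − θ₁ = +22.8°

+22.8°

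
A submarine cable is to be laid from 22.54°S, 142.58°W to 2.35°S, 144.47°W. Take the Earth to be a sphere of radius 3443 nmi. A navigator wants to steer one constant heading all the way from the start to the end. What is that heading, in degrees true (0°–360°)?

Δψ = ln[tan(π/4+φ₂/2)/tan(π/4+φ₁/2)] = +0.3629
Δλ = -0.0330 rad (taken the short way round)
course = atan2(Δλ, Δψ) = 354.81°

354.8°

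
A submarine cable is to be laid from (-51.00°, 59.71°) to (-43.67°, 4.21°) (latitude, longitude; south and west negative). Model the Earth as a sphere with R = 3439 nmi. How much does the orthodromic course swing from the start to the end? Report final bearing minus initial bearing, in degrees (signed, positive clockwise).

+42.4°

Initial bearing θ₁ = atan2(sin Δλ cos φ₂, cos φ₁ sin φ₂ − sin φ₁ cos φ₂ cos Δλ) = 258.97°
Final bearing θ₂ = (initial bearing from the destination back to the start) + 180° = 301.35°
Δθ = θ₂ − θ₁ = +42.4°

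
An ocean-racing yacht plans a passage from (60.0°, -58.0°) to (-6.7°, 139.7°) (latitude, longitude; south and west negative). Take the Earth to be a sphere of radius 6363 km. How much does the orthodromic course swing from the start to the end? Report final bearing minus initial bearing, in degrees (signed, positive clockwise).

Initial bearing θ₁ = atan2(sin Δλ cos φ₂, cos φ₁ sin φ₂ − sin φ₁ cos φ₂ cos Δλ) = 338.36°
Final bearing θ₂ = (initial bearing from the destination back to the start) + 180° = 190.70°
Δθ = θ₂ − θ₁ = -147.7°

-147.7°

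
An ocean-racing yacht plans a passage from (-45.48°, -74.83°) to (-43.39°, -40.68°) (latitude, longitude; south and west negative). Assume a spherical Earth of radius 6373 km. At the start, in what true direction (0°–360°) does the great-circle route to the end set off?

θ = atan2( sin Δλ·cos φ₂ ,  cos φ₁ sin φ₂ − sin φ₁ cos φ₂ cos Δλ )
  = atan2(+0.4079, -0.0529) = 97.38°

97.4°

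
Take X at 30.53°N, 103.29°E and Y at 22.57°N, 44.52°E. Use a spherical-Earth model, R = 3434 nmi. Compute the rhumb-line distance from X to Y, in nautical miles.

Rhumb course C = atan2(Δλ, Δψ) with Δψ = ln[tan(π/4+φ₂/2)/tan(π/4+φ₁/2)] = -0.1555, Δλ = -1.0257 → C = 261.38°
d = R·|Δφ| / |cos C| = 3434·0.13893 / 0.14988 = 3183 nmi

3183 nmi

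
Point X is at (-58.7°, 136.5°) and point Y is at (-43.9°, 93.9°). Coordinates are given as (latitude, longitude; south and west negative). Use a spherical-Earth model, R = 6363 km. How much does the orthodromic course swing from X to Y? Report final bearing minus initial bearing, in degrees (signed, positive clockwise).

+34.1°

At departure: θ₁ = atan2(sin Δλ cos φ₂, cos φ₁ sin φ₂ − sin φ₁ cos φ₂ cos Δλ) = 280.79°
At arrival: θ₂ = atan2(sin Δλ cos φ₁, −cos φ₂ sin φ₁ + sin φ₂ cos φ₁ cos Δλ) = 314.91°
Δθ = θ₂ − θ₁ = +34.1°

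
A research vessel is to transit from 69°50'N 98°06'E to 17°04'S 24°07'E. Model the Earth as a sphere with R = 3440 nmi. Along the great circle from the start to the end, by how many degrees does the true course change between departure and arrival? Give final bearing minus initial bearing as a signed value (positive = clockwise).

Initial bearing θ₁ = atan2(sin Δλ cos φ₂, cos φ₁ sin φ₂ − sin φ₁ cos φ₂ cos Δλ) = 249.21°
Final bearing θ₂ = (initial bearing from the destination back to the start) + 180° = 199.70°
Δθ = θ₂ − θ₁ = -49.5°

-49.5°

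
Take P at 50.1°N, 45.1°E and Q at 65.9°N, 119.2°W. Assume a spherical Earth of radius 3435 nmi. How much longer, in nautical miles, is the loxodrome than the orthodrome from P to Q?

1404 nmi

Great circle: cos σ = sin φ₁ sin φ₂ + cos φ₁ cos φ₂ cos Δλ,  σ = 1.1061 rad → d_gc = 3799.5 nmi
Rhumb line: Δψ = +0.5309, q = Δφ/Δψ = 0.5195, d_rh = R√(Δφ²+q²Δλ²) = 5203.7 nmi
Excess = 5203.7 − 3799.5 = 1404.2 ≈ 1404 nmi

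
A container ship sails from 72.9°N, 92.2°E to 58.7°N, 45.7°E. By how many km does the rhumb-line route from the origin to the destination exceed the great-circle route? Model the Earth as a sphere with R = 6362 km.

Great circle: cos σ = sin φ₁ sin φ₂ + cos φ₁ cos φ₂ cos Δλ,  σ = 0.3980 rad → d_gc = 2532.1 km
Rhumb line: Δψ = -0.6224, q = Δφ/Δψ = 0.3982, d_rh = R√(Δφ²+q²Δλ²) = 2591.0 km
Excess = 2591.0 − 2532.1 = 58.9 ≈ 59 km

59 km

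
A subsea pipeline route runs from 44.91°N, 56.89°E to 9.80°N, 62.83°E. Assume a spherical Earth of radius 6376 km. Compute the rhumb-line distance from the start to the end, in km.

3949 km

Rhumb course C = atan2(Δλ, Δψ) with Δψ = ln[tan(π/4+φ₂/2)/tan(π/4+φ₁/2)] = -0.7073, Δλ = +0.1037 → C = 171.66°
d = R·|Δφ| / |cos C| = 6376·0.61279 / 0.98943 = 3949 km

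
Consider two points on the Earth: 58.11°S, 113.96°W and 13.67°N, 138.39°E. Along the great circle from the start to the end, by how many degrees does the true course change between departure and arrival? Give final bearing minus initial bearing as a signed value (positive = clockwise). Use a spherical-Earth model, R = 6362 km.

+65.1°

Initial bearing θ₁ = atan2(sin Δλ cos φ₂, cos φ₁ sin φ₂ − sin φ₁ cos φ₂ cos Δλ) = 262.29°
Final bearing θ₂ = (initial bearing from the destination back to the start) + 180° = 327.40°
Δθ = θ₂ − θ₁ = +65.1°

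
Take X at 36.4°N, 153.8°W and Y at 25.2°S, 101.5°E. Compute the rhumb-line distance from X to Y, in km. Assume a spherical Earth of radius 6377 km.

Rhumb course C = atan2(Δλ, Δψ) with Δψ = ln[tan(π/4+φ₂/2)/tan(π/4+φ₁/2)] = -1.1377, Δλ = -1.8274 → C = 238.09°
d = R·|Δφ| / |cos C| = 6377·1.07512 / 0.52851 = 12972 km

12972 km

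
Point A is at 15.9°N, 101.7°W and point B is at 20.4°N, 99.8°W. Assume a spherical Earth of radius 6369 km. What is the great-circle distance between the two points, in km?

539 km

cos σ = sin φ₁ sin φ₂ + cos φ₁ cos φ₂ cos Δλ
      = sin(15.90°)sin(20.40°) + cos(15.90°)cos(20.40°)cos(1.90°) = 0.9964
σ = 4.848° → d = Rσ = 6369·0.08462 = 539 km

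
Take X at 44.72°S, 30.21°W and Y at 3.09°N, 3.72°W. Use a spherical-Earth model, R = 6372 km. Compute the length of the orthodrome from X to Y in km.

cos σ = sin φ₁ sin φ₂ + cos φ₁ cos φ₂ cos Δλ
      = sin(-44.72°)sin(3.09°) + cos(-44.72°)cos(3.09°)cos(26.49°) = 0.5971
σ = 53.337° → d = Rσ = 6372·0.93091 = 5932 km

5932 km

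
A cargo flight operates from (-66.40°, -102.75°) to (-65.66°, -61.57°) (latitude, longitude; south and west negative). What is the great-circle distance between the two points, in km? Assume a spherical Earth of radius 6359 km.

1825 km

Haversine: a = sin²(Δφ/2)+cos φ₁ cos φ₂ sin²(Δλ/2) = 0.02045;  σ = 2·atan2(√a,√(1−a))
σ = 16.443° → d = Rσ = 6359·0.28698 = 1825 km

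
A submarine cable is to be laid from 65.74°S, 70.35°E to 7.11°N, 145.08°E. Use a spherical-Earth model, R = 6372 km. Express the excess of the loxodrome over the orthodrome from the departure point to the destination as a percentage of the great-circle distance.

Great circle: σ = 1.5763 rad → d_gc = Rσ = 10043.9 km
Rhumb: Δφ = +1.2715, Δλ = +1.3043, Δψ = +1.6619, q = Δφ/Δψ = 0.7651 → d_rh = R√(Δφ²+q²Δλ²) = 10299.1 km
Excess = (10299.1 − 10043.9) / 10043.9 = 255.2 / 10043.9 = 2.54% ≈ 2.5%

2.5%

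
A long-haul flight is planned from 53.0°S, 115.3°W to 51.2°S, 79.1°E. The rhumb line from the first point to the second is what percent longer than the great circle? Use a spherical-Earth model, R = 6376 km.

Great circle: σ = 1.3107 rad → d_gc = Rσ = 8357.1 km
Rhumb: Δφ = +0.0314, Δλ = -2.8903, Δψ = +0.0512, q = Δφ/Δψ = 0.6142 → d_rh = R√(Δφ²+q²Δλ²) = 11320.0 km
Excess = (11320.0 − 8357.1) / 8357.1 = 2962.9 / 8357.1 = 35.454% ≈ 35.5%

35.5%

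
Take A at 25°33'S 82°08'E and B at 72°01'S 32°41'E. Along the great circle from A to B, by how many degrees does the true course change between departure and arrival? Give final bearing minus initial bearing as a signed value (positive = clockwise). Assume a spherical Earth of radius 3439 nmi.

At departure: θ₁ = atan2(sin Δλ cos φ₂, cos φ₁ sin φ₂ − sin φ₁ cos φ₂ cos Δλ) = 196.91°
At arrival: θ₂ = atan2(sin Δλ cos φ₁, −cos φ₂ sin φ₁ + sin φ₂ cos φ₁ cos Δλ) = 238.22°
Δθ = θ₂ − θ₁ = +41.3°

+41.3°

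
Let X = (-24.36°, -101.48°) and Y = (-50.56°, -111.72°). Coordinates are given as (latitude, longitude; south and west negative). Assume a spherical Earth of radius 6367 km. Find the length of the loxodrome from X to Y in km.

3043 km

Δψ = ln[tan(π/4+φ₂/2)/tan(π/4+φ₁/2)] = -0.5874;  Δφ = -0.4573 rad,  Δλ = -0.1787 rad
q = Δφ/Δψ = 0.7785
d = R·√(Δφ² + q²Δλ²) = 6367·0.47797 = 3043 km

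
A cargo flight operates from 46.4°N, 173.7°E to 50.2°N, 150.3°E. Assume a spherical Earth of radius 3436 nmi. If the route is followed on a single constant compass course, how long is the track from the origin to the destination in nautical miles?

960 nmi

Rhumb course C = atan2(Δλ, Δψ) with Δψ = ln[tan(π/4+φ₂/2)/tan(π/4+φ₁/2)] = +0.0998, Δλ = -0.4084 → C = 283.73°
d = R·|Δφ| / |cos C| = 3436·0.06632 / 0.23730 = 960 nmi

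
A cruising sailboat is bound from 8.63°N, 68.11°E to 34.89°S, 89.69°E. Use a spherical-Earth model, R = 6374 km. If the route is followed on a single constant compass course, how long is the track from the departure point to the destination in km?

Δψ = ln[tan(π/4+φ₂/2)/tan(π/4+φ₁/2)] = -0.8017;  Δφ = -0.7596 rad,  Δλ = +0.3766 rad
q = Δφ/Δψ = 0.9475
d = R·√(Δφ² + q²Δλ²) = 6374·0.83922 = 5349 km

5349 km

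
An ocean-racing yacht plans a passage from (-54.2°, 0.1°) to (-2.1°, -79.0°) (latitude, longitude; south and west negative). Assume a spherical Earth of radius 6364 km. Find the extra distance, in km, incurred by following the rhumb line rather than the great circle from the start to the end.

219 km

Great circle: cos σ = sin φ₁ sin φ₂ + cos φ₁ cos φ₂ cos Δλ,  σ = 1.4301 rad → d_gc = 9101.0 km
Rhumb line: Δψ = +1.0935, q = Δφ/Δψ = 0.8316, d_rh = R√(Δφ²+q²Δλ²) = 9320.3 km
Excess = 9320.3 − 9101.0 = 219.3 ≈ 219 km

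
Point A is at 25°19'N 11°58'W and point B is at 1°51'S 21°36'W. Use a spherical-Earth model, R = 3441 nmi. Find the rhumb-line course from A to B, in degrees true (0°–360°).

199.0°

Meridional parts: M(φ₁)=+0.4570, M(φ₂)=-0.0323 → ΔM = -0.4893;  Δλ = -0.1681 rad
tan C = Δλ / ΔM = +0.3436 → C = 198.96°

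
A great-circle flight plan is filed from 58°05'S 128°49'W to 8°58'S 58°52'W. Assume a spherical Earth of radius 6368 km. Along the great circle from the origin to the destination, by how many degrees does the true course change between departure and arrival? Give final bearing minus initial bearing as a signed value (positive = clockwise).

-46.0°

Initial bearing θ₁ = atan2(sin Δλ cos φ₂, cos φ₁ sin φ₂ − sin φ₁ cos φ₂ cos Δλ) = 77.54°
Final bearing θ₂ = (initial bearing from the destination back to the start) + 180° = 31.51°
Δθ = θ₂ − θ₁ = -46.0°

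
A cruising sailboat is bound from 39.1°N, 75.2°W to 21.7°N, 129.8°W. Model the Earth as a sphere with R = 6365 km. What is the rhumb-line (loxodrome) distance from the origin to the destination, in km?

Rhumb course C = atan2(Δλ, Δψ) with Δψ = ln[tan(π/4+φ₂/2)/tan(π/4+φ₁/2)] = -0.3544, Δλ = -0.9529 → C = 249.60°
d = R·|Δφ| / |cos C| = 6365·0.30369 / 0.34858 = 5545 km

5545 km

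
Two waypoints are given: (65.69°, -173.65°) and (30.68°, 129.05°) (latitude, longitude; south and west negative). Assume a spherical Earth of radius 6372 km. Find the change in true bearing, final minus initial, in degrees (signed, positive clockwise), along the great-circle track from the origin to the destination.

-46.2°

Initial bearing θ₁ = atan2(sin Δλ cos φ₂, cos φ₁ sin φ₂ − sin φ₁ cos φ₂ cos Δλ) = 253.57°
Final bearing θ₂ = (initial bearing from the destination back to the start) + 180° = 207.33°
Δθ = θ₂ − θ₁ = -46.2°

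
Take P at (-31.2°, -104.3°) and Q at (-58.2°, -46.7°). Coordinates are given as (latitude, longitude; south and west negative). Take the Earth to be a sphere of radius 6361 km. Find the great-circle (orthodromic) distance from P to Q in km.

cos σ = sin φ₁ sin φ₂ + cos φ₁ cos φ₂ cos Δλ
      = sin(-31.20°)sin(-58.20°) + cos(-31.20°)cos(-58.20°)cos(57.60°) = 0.6818
σ = 47.017° → d = Rσ = 6361·0.82060 = 5220 km

5220 km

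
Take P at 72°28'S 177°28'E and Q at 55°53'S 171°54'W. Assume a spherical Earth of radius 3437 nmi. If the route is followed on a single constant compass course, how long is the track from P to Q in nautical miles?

Δψ = ln[tan(π/4+φ₂/2)/tan(π/4+φ₁/2)] = +0.6880;  Δφ = +0.2894 rad,  Δλ = +0.1856 rad
q = Δφ/Δψ = 0.4207
d = R·√(Δφ² + q²Δλ²) = 3437·0.29978 = 1030 nmi

1030 nmi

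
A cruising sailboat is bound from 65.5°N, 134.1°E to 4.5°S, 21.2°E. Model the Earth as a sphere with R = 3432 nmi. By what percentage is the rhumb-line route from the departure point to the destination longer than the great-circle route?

Great circle: σ = 1.8052 rad → d_gc = Rσ = 6195.5 nmi
Rhumb: Δφ = -1.2217, Δλ = -1.9705, Δψ = -1.6059, q = Δφ/Δψ = 0.7608 → d_rh = R√(Δφ²+q²Δλ²) = 6637.0 nmi
Excess = (6637.0 − 6195.5) / 6195.5 = 441.5 / 6195.5 = 7.13% ≈ 7.1%

7.1%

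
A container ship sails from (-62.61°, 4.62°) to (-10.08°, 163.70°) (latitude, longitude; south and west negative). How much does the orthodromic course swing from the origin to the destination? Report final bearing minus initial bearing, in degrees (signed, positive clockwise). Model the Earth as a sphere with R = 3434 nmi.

-148.8°

Initial bearing θ₁ = atan2(sin Δλ cos φ₂, cos φ₁ sin φ₂ − sin φ₁ cos φ₂ cos Δλ) = 158.60°
Final bearing θ₂ = (initial bearing from the destination back to the start) + 180° = 9.82°
Δθ = θ₂ − θ₁ = -148.8°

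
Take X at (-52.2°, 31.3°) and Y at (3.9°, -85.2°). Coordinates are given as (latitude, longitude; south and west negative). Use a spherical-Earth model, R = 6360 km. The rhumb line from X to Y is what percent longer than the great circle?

Great circle: σ = 1.9035 rad → d_gc = Rσ = 12106.2 km
Rhumb: Δφ = +0.9791, Δλ = -2.0333, Δψ = +1.1400, q = Δφ/Δψ = 0.8589 → d_rh = R√(Δφ²+q²Δλ²) = 12733.9 km
Excess = (12733.9 − 12106.2) / 12106.2 = 627.7 / 12106.2 = 5.18% ≈ 5.2%

5.2%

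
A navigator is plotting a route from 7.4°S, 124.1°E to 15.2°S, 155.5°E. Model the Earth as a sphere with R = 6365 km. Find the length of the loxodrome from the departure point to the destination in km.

Δψ = ln[tan(π/4+φ₂/2)/tan(π/4+φ₁/2)] = -0.1389;  Δφ = -0.1361 rad,  Δλ = +0.5480 rad
q = Δφ/Δψ = 0.9798
d = R·√(Δφ² + q²Δλ²) = 6365·0.55395 = 3526 km

3526 km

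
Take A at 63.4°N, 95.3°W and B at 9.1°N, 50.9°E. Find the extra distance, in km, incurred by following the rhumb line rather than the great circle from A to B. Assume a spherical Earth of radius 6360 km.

Great circle: cos σ = sin φ₁ sin φ₂ + cos φ₁ cos φ₂ cos Δλ,  σ = 1.7987 rad → d_gc = 11440.02 km
Rhumb line: Δψ = -1.2828, q = Δφ/Δψ = 0.7388, d_rh = R√(Δφ²+q²Δλ²) = 13419.51 km
Excess = 13419.51 − 11440.02 = 1979.49 ≈ 1979 km

1979 km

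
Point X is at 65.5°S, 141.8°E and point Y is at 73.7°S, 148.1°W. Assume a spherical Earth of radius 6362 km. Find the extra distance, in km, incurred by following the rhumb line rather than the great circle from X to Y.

154 km

Great circle: cos σ = sin φ₁ sin φ₂ + cos φ₁ cos φ₂ cos Δλ,  σ = 0.4202 rad → d_gc = 2673.4 km
Rhumb line: Δψ = -0.4161, q = Δφ/Δψ = 0.3439, d_rh = R√(Δφ²+q²Δλ²) = 2827.6 km
Excess = 2827.6 − 2673.4 = 154.2 ≈ 154 km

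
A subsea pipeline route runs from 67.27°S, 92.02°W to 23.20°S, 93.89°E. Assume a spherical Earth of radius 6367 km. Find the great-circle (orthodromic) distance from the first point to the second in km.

9937 km

cos σ = sin φ₁ sin φ₂ + cos φ₁ cos φ₂ cos Δλ
      = sin(-67.27°)sin(-23.20°) + cos(-67.27°)cos(-23.20°)cos(-174.09°) = 0.0101
σ = 89.422° → d = Rσ = 6367·1.56071 = 9937 km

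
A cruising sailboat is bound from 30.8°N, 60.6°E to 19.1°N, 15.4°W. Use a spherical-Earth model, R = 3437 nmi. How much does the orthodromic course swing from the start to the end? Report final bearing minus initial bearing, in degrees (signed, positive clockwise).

At departure: θ₁ = atan2(sin Δλ cos φ₂, cos φ₁ sin φ₂ − sin φ₁ cos φ₂ cos Δλ) = 280.14°
At arrival: θ₂ = atan2(sin Δλ cos φ₁, −cos φ₂ sin φ₁ + sin φ₂ cos φ₁ cos Δλ) = 243.48°
Δθ = θ₂ − θ₁ = -36.7°

-36.7°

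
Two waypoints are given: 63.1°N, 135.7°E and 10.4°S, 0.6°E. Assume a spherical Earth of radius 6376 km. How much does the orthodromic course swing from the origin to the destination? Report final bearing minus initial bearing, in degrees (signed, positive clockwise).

-106.6°

Initial bearing θ₁ = atan2(sin Δλ cos φ₂, cos φ₁ sin φ₂ − sin φ₁ cos φ₂ cos Δλ) = 307.86°
Final bearing θ₂ = (initial bearing from the destination back to the start) + 180° = 201.30°
Δθ = θ₂ − θ₁ = -106.6°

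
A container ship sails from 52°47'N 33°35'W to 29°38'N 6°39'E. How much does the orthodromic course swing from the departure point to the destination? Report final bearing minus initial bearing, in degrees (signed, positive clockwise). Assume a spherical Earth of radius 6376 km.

Initial bearing θ₁ = atan2(sin Δλ cos φ₂, cos φ₁ sin φ₂ − sin φ₁ cos φ₂ cos Δλ) = 112.22°
Final bearing θ₂ = (initial bearing from the destination back to the start) + 180° = 139.90°
Δθ = θ₂ − θ₁ = +27.7°

+27.7°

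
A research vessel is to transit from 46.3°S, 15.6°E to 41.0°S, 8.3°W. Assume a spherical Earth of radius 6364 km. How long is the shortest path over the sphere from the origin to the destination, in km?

2000 km

cos σ = sin φ₁ sin φ₂ + cos φ₁ cos φ₂ cos Δλ
      = sin(-46.30°)sin(-41.00°) + cos(-46.30°)cos(-41.00°)cos(-23.90°) = 0.9510
σ = 18.008° → d = Rσ = 6364·0.31429 = 2000 km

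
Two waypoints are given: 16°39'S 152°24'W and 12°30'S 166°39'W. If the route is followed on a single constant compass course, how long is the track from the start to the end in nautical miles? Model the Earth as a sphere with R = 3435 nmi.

863 nmi

Rhumb course C = atan2(Δλ, Δψ) with Δψ = ln[tan(π/4+φ₂/2)/tan(π/4+φ₁/2)] = +0.0749, Δλ = -0.2487 → C = 286.75°
d = R·|Δφ| / |cos C| = 3435·0.07243 / 0.28821 = 863 nmi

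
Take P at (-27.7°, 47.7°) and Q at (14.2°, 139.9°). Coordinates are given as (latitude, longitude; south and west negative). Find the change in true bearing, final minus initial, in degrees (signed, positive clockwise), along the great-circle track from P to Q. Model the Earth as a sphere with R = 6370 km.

Initial bearing θ₁ = atan2(sin Δλ cos φ₂, cos φ₁ sin φ₂ − sin φ₁ cos φ₂ cos Δλ) = 78.34°
Final bearing θ₂ = (initial bearing from the destination back to the start) + 180° = 63.44°
Δθ = θ₂ − θ₁ = -14.9°

-14.9°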